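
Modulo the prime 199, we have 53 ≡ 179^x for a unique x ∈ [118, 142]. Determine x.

Compute 179^118 mod 199 = 91, then multiply by 179 repeatedly:
  179^118=91  179^119=170  179^120=182  179^121=141  179^122=165
  179^123=83  179^124=131  179^125=166  179^126=63  179^127=133
  179^128=126  179^129=67  179^130=53
Found 53 at exponent 130.

130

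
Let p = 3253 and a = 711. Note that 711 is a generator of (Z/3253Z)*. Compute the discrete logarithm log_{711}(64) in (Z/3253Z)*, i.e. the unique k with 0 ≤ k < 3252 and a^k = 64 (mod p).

2838

Baby-step giant-step with m = ceil(sqrt(3252)) = 58.
Baby table (711^j mod 3253 for j=0..57):
  0:1  1:711  2:1306  3:1461  4:1064  5:1808  6:553  7:2823
  8:52  9:1189  10:2852  11:1153  12:27  13:2932  14:2732  15:411
  16:2704  17:21  18:1919  19:1402  20:1404  21:2826  22:2185  23:1854
  24:729  25:1092  26:2198  27:1338  28:1442  29:567  30:3018  31:2071
  32:2125  33:1483  34:441  35:1263  36:165  37:207  38:792  39:343
  40:3151  41:2297  42:161  43:616  44:2074  45:1005  46:2148  47:1571
  48:1202  49:2336  50:1866  51:2755  52:499  53:212  54:1094  55:367
  56:697  57:1111
Giant step factor: 711^(-58) ≡ 2979 (mod 3253).
Scan 64·2979^i mod 3253 for i = 0, 1, …:
  i=0: 64   i=1: 1982   i=2: 183   i=3: 1906
  i=4: 1489   i=5: 1892   i=6: 2072   i=7: 1547
  i=8: 2265   i=9: 713     …   i=47: 1112
  i=48: 1094
Match at i=48, j=54: k = 48·58 + 54 = 2838.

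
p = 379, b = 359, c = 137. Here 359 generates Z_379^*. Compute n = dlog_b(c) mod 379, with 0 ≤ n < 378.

258

Baby-step giant-step with m = ceil(sqrt(378)) = 20.
Baby table (359^j mod 379 for j=0..19):
  0:1  1:359  2:21  3:338  4:62  5:276  6:165  7:111
  8:54  9:57  10:376  11:60  12:316  13:123  14:193  15:309
  16:263  17:46  18:217  19:208
Giant step factor: 359^(-20) ≡ 337 (mod 379).
Scan 137·337^i mod 379 for i = 0, 1, …:
  i=0: 137   i=1: 310   i=2: 245   i=3: 322
  i=4: 120   i=5: 266   i=6: 198   i=7: 22
  i=8: 213   i=9: 150   i=10: 143   i=11: 58
  i=12: 217
Match at i=12, j=18: n = 12·20 + 18 = 258.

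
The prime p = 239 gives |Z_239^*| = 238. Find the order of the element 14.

238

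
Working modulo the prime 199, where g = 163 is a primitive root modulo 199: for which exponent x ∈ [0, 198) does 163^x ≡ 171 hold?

183

Baby-step giant-step with m = ceil(sqrt(198)) = 15.
Baby table (163^j mod 199 for j=0..14):
  0:1  1:163  2:102  3:109  4:56  5:173  6:140  7:134
  8:151  9:136  10:79  11:141  12:98  13:54  14:46
Giant step factor: 163^(-15) ≡ 171 (mod 199).
Scan 171·171^i mod 199 for i = 0, 1, …:
  i=0: 171   i=1: 187   i=2: 137   i=3: 144
  i=4: 147   i=5: 63   i=6: 27   i=7: 40
  i=8: 74   i=9: 117   i=10: 107   i=11: 188
  i=12: 109
Match at i=12, j=3: x = 12·15 + 3 = 183.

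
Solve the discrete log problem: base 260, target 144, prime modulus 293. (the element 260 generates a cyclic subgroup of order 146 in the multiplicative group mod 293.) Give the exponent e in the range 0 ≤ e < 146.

79

Baby-step giant-step with m = ceil(sqrt(146)) = 13.
Baby table (260^j mod 293 for j=0..12):
  0:1  1:260  2:210  3:102  4:150  5:31  6:149  7:64
  8:232  9:255  10:82  11:224  12:226
Giant step factor: 260^(-13) ≡ 152 (mod 293).
Scan 144·152^i mod 293 for i = 0, 1, …:
  i=0: 144   i=1: 206   i=2: 254   i=3: 225
  i=4: 212   i=5: 287   i=6: 260
Match at i=6, j=1: e = 6·13 + 1 = 79.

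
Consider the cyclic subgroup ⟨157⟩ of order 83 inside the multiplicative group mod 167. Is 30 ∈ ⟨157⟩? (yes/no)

no

30 ∈ ⟨157⟩ iff 30^83 ≡ 1 (mod 167), since |⟨157⟩| = 83.
30^83 mod 167 = 166.
Since 166 ≠ 1, 30 does not lie in the subgroup.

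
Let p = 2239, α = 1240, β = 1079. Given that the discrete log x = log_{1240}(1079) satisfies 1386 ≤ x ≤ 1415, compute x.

Compute 1240^1386 mod 2239 = 1418, then multiply by 1240 repeatedly:
  1240^1386=1418  1240^1387=705  1240^1388=990  1240^1389=628  1240^1390=1787
  1240^1391=1509  1240^1392=1595  1240^1393=763  1240^1394=1262  1240^1395=2058
  1240^1396=1699  1240^1397=2100  1240^1398=43  1240^1399=1823  1240^1400=1369
  1240^1401=398  1240^1402=940  1240^1403=1320  1240^1404=91  1240^1405=890
  1240^1406=2012  1240^1407=634  1240^1408=271  1240^1409=190  1240^1410=505
  1240^1411=1519  1240^1412=561  1240^1413=1550  1240^1414=938  1240^1415=1079
Found 1079 at exponent 1415.

1415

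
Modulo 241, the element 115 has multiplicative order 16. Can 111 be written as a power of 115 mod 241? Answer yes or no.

yes

⟨115⟩ has order 16; its elements mod 241 are {1, 8, 30, 44, 64, 76, 111, 115, 126, 130, 165, 177, 197, 211, 233, 240}.
111 is in this set.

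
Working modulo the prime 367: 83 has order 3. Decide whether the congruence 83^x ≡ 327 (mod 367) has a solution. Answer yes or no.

no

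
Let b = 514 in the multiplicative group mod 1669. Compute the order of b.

The order of 514 must divide p − 1 = 1668 = 2^2 · 3 · 139.
Divisors: 1, 2, 3, 4, 6, 12, 139, 278, 417, 556, 834, 1668.
Check each in increasing order: 514^1 ≡ 514;  514^2 ≡ 494;  514^3 ≡ 228;  514^4 ≡ 362;  514^6 ≡ 245;  514^12 ≡ 1610;  514^139 ≡ 1.
Smallest exponent giving 1 is 139.

139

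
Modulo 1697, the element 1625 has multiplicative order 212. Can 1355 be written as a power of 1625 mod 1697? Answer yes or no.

no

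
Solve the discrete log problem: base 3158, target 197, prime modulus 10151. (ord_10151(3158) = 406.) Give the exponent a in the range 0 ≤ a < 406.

Baby-step giant-step with m = ceil(sqrt(406)) = 21.
Baby table (3158^j mod 10151 for j=0..20):
  0:1  1:3158  2:4682  3:5900  4:5115  5:2929  6:2221  7:9728
  8:4098  9:9110  10:1446  11:8669  12:9606  13:4560  14:6362  15:2367
  16:3850  17:7553  18:7675  19:7213  20:9961
Giant step factor: 3158^(-21) ≡ 6478 (mod 10151).
Scan 197·6478^i mod 10151 for i = 0, 1, …:
  i=0: 197   i=1: 7291   i=2: 8646   i=3: 5721
  i=4: 9488   i=5: 9110
Match at i=5, j=9: a = 5·21 + 9 = 114.

114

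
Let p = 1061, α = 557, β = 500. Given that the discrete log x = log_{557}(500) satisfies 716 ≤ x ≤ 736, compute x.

718

Compute 557^716 mod 1061 = 6, then multiply by 557 repeatedly:
  557^716=6  557^717=159  557^718=500
Found 500 at exponent 718.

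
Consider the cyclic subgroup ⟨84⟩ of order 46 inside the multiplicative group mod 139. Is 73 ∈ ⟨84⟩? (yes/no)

no

73 ∈ ⟨84⟩ iff 73^46 ≡ 1 (mod 139), since |⟨84⟩| = 46.
73^46 mod 139 = 96.
Since 96 ≠ 1, 73 does not lie in the subgroup.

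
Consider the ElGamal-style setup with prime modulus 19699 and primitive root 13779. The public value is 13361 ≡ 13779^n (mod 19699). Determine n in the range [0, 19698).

17878

Baby-step giant-step with m = ceil(sqrt(19698)) = 141.
Baby table (13779^j mod 19699 for j=0..140):
  0:1  1:13779  2:1879  3:6255  4:4520  5:12541  6:2811  7:4535
  8:2537  9:11297  10:19564  11:11240  12:2422  13:2632  14:469  15:1079
  16:14495  17:18143  18:12087  19:11427  20:18225  21:19122  22:7913  23:18961
  24:15481  25:11927  26:13075  27:13070  28:3272  29:13576  30:2000  31:18798
  32:15190  33:1135  34:17858  35:5173  36:7785  37:8460  38:11357  39:18946
  40:5786  41:3441  42:17745  43:4367  44:12147  45:10809  46:12771  47:442
  48:3327  49:3160  50:6850  51:8241  52:7703  53:1425  54:14871  55:18210
  56:9427  57:19126  58:3932  59:6778  60:1103  61:10308  62:4142  63:4615
  64:1713  65:4025  66:7790  67:18258  68:1053  69:10823  70:8687  71:7049
  72:12101  73:7343  74:5133  75:8197  76:12096  77:17244  78:15437  79:16320
  80:9195  81:13636  82:1382  83:13344  84:16209  85:16248  86:2057  87:16241
  88:4099  89:3088  90:19411  91:10846  92:10420  93:10868  94:18073  95:12808
  96:17790  97:13753  98:17906  99:16498  100:19181  101:13215  102:11628  103:10245
  104:2821  105:4432  106:1628  107:14750  108:5667  109:18456  110:10833  111:8584
  112:6140  113:15554  114:13145  115:12349  116:16608  117:18048  118:3216  119:10213
  120:14970  121:3401  122:18157  123:8003  124:18034  125:7300  126:3606  127:6196
  128:18917  129:175  130:8047  131:13641  132:11180  133:3040  134:8086  135:19149
  136:5665  137:10597  138:7075  139:15773  140:16799
Giant step factor: 13779^(-141) ≡ 337 (mod 19699).
Scan 13361·337^i mod 19699 for i = 0, 1, …:
  i=0: 13361   i=1: 11285   i=2: 1138   i=3: 9225
  i=4: 16082   i=5: 2409   i=6: 4174   i=7: 8009
  i=8: 270   i=9: 12194     …   i=125: 4110
  i=126: 6140
Match at i=126, j=112: n = 126·141 + 112 = 17878.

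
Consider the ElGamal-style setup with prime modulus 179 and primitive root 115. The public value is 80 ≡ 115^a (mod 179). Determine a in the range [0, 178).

172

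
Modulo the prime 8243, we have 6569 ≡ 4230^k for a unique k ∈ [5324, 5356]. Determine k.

Compute 4230^5324 mod 8243 = 7312, then multiply by 4230 repeatedly:
  4230^5324=7312  4230^5325=2024  4230^5326=5286  4230^5327=4764  4230^5328=5828
  4230^5329=5870  4230^5330=2184  4230^5331=6160  4230^5332=677  4230^5333=3389
  4230^5334=893  4230^5335=2096  4230^5336=4855  4230^5337=3337  4230^5338=3494
  4230^5339=8164  4230^5340=3793  4230^5341=3512  4230^5342=1874  4230^5343=5497
  4230^5344=7050  4230^5345=6569
Found 6569 at exponent 5345.

5345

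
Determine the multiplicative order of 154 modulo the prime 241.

The order of 154 must divide p − 1 = 240 = 2^4 · 3 · 5.
Divisors: 1, 2, 3, 4, 5, 6, 8, 10, 12, 15, 16, 20, 24, 30, 40, 48, 60, 80, 120, 240.
Check each in increasing order: 154^1 ≡ 154;  154^2 ≡ 98;  154^3 ≡ 150;  154^4 ≡ 205;  154^5 ≡ 240;  154^6 ≡ 87;  154^8 ≡ 91;  154^10 ≡ 1.
Smallest exponent giving 1 is 10.

10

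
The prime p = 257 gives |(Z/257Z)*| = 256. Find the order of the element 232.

The order of 232 must divide p − 1 = 256 = 2^8.
Divisors: 1, 2, 4, 8, 16, 32, 64, 128, 256.
Check each in increasing order: 232^1 ≡ 232;  232^2 ≡ 111;  232^4 ≡ 242;  232^8 ≡ 225;  232^16 ≡ 253;  232^32 ≡ 16;  232^64 ≡ 256;  232^128 ≡ 1.
Smallest exponent giving 1 is 128.

128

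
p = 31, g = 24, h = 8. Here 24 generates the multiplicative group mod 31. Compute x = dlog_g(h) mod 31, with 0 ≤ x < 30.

Successive powers of 24 modulo 31:
  24^0=1  24^1=24  24^2=18  24^3=29  24^4=14  24^5=26
  24^6=4  24^7=3  24^8=10  24^9=23  24^10=25  24^11=11
  24^12=16  24^13=12  24^14=9  24^15=30  24^16=7  24^17=13
  24^18=2  24^19=17  24^20=5  24^21=27  24^22=28  24^23=21
  24^24=8
So 24^24 ≡ 8 (mod 31), giving x = 24.

24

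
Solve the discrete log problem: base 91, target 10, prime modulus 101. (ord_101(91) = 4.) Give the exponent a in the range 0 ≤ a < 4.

3

Successive powers of 91 modulo 101:
  91^0=1  91^1=91  91^2=100  91^3=10
So 91^3 ≡ 10 (mod 101), giving a = 3.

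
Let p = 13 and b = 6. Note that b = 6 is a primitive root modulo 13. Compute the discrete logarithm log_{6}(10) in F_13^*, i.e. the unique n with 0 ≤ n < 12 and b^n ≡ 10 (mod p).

2

Successive powers of 6 modulo 13:
  6^0=1  6^1=6  6^2=10
So 6^2 ≡ 10 (mod 13), giving n = 2.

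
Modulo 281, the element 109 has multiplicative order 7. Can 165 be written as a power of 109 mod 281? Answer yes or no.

165 ∈ ⟨109⟩ iff 165^7 ≡ 1 (mod 281), since |⟨109⟩| = 7.
165^7 mod 281 = 1.
Since 1 = 1, 165 lies in the subgroup.

yes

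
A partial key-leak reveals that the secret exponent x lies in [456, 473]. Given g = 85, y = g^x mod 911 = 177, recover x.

467

Compute 85^456 mod 911 = 826, then multiply by 85 repeatedly:
  85^456=826  85^457=63  85^458=800  85^459=586  85^460=616
  85^461=433  85^462=365  85^463=51  85^464=691  85^465=431
  85^466=195  85^467=177
Found 177 at exponent 467.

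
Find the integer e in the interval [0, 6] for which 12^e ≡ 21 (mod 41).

2

Compute 12^0 mod 41 = 1, then multiply by 12 repeatedly:
  12^0=1  12^1=12  12^2=21
Found 21 at exponent 2.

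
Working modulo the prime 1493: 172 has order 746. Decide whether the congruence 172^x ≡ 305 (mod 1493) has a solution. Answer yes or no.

yes

305 ∈ ⟨172⟩ iff 305^746 ≡ 1 (mod 1493), since |⟨172⟩| = 746.
305^746 mod 1493 = 1.
Since 1 = 1, 305 lies in the subgroup.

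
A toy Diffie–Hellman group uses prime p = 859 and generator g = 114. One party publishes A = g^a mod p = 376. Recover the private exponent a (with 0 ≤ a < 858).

Baby-step giant-step with m = ceil(sqrt(858)) = 30.
Baby table (114^j mod 859 for j=0..29):
  0:1  1:114  2:111  3:628  4:295  5:129  6:103  7:575
  8:266  9:259  10:320  11:402  12:301  13:813  14:769  15:48
  16:318  17:174  18:79  19:416  20:179  21:649  22:112  23:742
  24:406  25:757  26:398  27:704  28:369  29:834
Giant step factor: 114^(-30) ≡ 494 (mod 859).
Scan 376·494^i mod 859 for i = 0, 1, …:
  i=0: 376   i=1: 200   i=2: 15   i=3: 538
  i=4: 341   i=5: 90   i=6: 651   i=7: 328
  i=8: 540   i=9: 470     …   i=18: 158
  i=19: 742
Match at i=19, j=23: a = 19·30 + 23 = 593.

593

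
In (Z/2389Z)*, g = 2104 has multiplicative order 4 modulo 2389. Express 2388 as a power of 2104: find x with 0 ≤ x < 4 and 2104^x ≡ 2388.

Successive powers of 2104 modulo 2389:
  2104^0=1  2104^1=2104  2104^2=2388
So 2104^2 ≡ 2388 (mod 2389), giving x = 2.

2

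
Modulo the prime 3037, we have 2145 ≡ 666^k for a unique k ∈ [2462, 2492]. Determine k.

Compute 666^2462 mod 3037 = 33, then multiply by 666 repeatedly:
  666^2462=33  666^2463=719  666^2464=2045  666^2465=1394  666^2466=2119
  666^2467=2086  666^2468=1367  666^2469=2359  666^2470=965  666^2471=1883
  666^2472=2834  666^2473=1467  666^2474=2145
Found 2145 at exponent 2474.

2474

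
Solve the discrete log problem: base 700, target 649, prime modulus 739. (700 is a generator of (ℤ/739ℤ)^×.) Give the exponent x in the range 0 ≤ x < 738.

Baby-step giant-step with m = ceil(sqrt(738)) = 28.
Baby table (700^j mod 739 for j=0..27):
  0:1  1:700  2:43  3:540  4:371  5:311  6:434  7:71
  8:187  9:97  10:651  11:476  12:650  13:515  14:607  15:714
  16:236  17:403  18:541  19:332  20:354  21:235  22:442  23:498
  24:531  25:722  26:663  27:8
Giant step factor: 700^(-28) ≡ 45 (mod 739).
Scan 649·45^i mod 739 for i = 0, 1, …:
  i=0: 649   i=1: 384   i=2: 283   i=3: 172
  i=4: 350   i=5: 231   i=6: 49   i=7: 727
  i=8: 199   i=9: 87     …   i=20: 37
  i=21: 187
Match at i=21, j=8: x = 21·28 + 8 = 596.

596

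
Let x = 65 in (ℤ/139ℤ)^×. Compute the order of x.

23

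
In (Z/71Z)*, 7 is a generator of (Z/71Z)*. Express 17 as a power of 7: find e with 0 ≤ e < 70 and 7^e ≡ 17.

Baby-step giant-step with m = ceil(sqrt(70)) = 9.
Baby table (7^j mod 71 for j=0..8):
  0:1  1:7  2:49  3:59  4:58  5:51  6:2  7:14
  8:27
Giant step factor: 7^(-9) ≡ 68 (mod 71).
Scan 17·68^i mod 71 for i = 0, 1, …:
  i=0: 17   i=1: 20   i=2: 11   i=3: 38
  i=4: 28   i=5: 58
Match at i=5, j=4: e = 5·9 + 4 = 49.

49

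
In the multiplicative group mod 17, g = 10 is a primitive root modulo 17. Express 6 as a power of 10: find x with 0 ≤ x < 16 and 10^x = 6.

5

Successive powers of 10 modulo 17:
  10^0=1  10^1=10  10^2=15  10^3=14  10^4=4  10^5=6
So 10^5 ≡ 6 (mod 17), giving x = 5.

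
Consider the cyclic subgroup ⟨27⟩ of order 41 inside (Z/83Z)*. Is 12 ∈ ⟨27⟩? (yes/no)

yes

12 ∈ ⟨27⟩ iff 12^41 ≡ 1 (mod 83), since |⟨27⟩| = 41.
12^41 mod 83 = 1.
Since 1 = 1, 12 lies in the subgroup.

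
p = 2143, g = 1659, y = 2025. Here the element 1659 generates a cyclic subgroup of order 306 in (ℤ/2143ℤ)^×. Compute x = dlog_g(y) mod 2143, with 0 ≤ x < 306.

100

Baby-step giant-step with m = ceil(sqrt(306)) = 18.
Baby table (1659^j mod 2143 for j=0..17):
  0:1  1:1659  2:669  3:1940  4:1817  5:1345  6:492  7:1888
  8:1269  9:845  10:333  11:1696  12:2048  13:977  14:735  15:2141
  16:968  17:805
Giant step factor: 1659^(-18) ≡ 512 (mod 2143).
Scan 2025·512^i mod 2143 for i = 0, 1, …:
  i=0: 2025   i=1: 1731   i=2: 1213   i=3: 1729
  i=4: 189   i=5: 333
Match at i=5, j=10: x = 5·18 + 10 = 100.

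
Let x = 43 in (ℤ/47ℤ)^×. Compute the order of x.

46

The order of 43 must divide p − 1 = 46 = 2 · 23.
Divisors: 1, 2, 23, 46.
Check each in increasing order: 43^1 ≡ 43;  43^2 ≡ 16;  43^23 ≡ 46;  43^46 ≡ 1.
Smallest exponent giving 1 is 46.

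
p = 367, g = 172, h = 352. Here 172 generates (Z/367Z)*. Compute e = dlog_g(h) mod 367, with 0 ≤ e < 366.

177

Baby-step giant-step with m = ceil(sqrt(366)) = 20.
Baby table (172^j mod 367 for j=0..19):
  0:1  1:172  2:224  3:360  4:264  5:267  6:49  7:354
  8:333  9:24  10:91  11:238  12:199  13:97  14:169  15:75
  16:55  17:285  18:209  19:349
Giant step factor: 172^(-20) ≡ 328 (mod 367).
Scan 352·328^i mod 367 for i = 0, 1, …:
  i=0: 352   i=1: 218   i=2: 306   i=3: 177
  i=4: 70   i=5: 206   i=6: 40   i=7: 275
  i=8: 285
Match at i=8, j=17: e = 8·20 + 17 = 177.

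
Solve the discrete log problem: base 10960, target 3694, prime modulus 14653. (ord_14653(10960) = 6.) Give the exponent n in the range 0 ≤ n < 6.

5

Successive powers of 10960 modulo 14653:
  10960^0=1  10960^1=10960  10960^2=10959  10960^3=14652  10960^4=3693  10960^5=3694
So 10960^5 ≡ 3694 (mod 14653), giving n = 5.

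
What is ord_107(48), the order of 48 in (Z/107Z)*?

53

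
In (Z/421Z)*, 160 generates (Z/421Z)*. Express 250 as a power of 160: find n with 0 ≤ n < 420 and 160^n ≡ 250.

325

Baby-step giant-step with m = ceil(sqrt(420)) = 21.
Baby table (160^j mod 421 for j=0..20):
  0:1  1:160  2:340  3:91  4:246  5:207  6:282  7:73
  8:313  9:402  10:328  11:276  12:376  13:378  14:277  15:115
  16:297  17:368  18:361  19:83  20:229
Giant step factor: 160^(-21) ≡ 162 (mod 421).
Scan 250·162^i mod 421 for i = 0, 1, …:
  i=0: 250   i=1: 84   i=2: 136   i=3: 140
  i=4: 367   i=5: 93   i=6: 331   i=7: 155
  i=8: 271   i=9: 118     …   i=14: 54
  i=15: 328
Match at i=15, j=10: n = 15·21 + 10 = 325.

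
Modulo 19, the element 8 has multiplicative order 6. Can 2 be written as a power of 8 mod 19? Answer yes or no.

⟨8⟩ has order 6; its elements mod 19 are {1, 7, 8, 11, 12, 18}.
2 is not in this set.

no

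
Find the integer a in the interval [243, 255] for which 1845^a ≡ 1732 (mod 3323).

255

Compute 1845^243 mod 3323 = 2625, then multiply by 1845 repeatedly:
  1845^243=2625  1845^244=1514  1845^245=2010  1845^246=3305  1845^247=20
  1845^248=347  1845^249=2199  1845^250=3095  1845^251=1361  1845^252=2180
  1845^253=1270  1845^254=435  1845^255=1732
Found 1732 at exponent 255.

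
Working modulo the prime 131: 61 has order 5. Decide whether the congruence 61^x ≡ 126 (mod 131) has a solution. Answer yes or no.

no

⟨61⟩ has order 5; its elements mod 131 are {1, 53, 58, 61, 89}.
126 is not in this set.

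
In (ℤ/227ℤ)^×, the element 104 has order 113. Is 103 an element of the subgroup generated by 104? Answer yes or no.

yes

103 ∈ ⟨104⟩ iff 103^113 ≡ 1 (mod 227), since |⟨104⟩| = 113.
103^113 mod 227 = 1.
Since 1 = 1, 103 lies in the subgroup.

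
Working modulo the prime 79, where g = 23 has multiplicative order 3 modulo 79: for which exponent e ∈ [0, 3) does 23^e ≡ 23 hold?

1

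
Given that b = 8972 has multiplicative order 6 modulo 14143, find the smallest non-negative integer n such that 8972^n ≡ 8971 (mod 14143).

Successive powers of 8972 modulo 14143:
  8972^0=1  8972^1=8972  8972^2=8971
So 8972^2 ≡ 8971 (mod 14143), giving n = 2.

2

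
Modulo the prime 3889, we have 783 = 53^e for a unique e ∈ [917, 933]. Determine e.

931

Compute 53^917 mod 3889 = 447, then multiply by 53 repeatedly:
  53^917=447  53^918=357  53^919=3365  53^920=3340  53^921=2015
  53^922=1792  53^923=1640  53^924=1362  53^925=2184  53^926=2971
  53^927=1903  53^928=3634  53^929=2041  53^930=3170  53^931=783
Found 783 at exponent 931.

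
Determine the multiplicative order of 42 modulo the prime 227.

The order of 42 must divide p − 1 = 226 = 2 · 113.
Divisors: 1, 2, 113, 226.
Check each in increasing order: 42^1 ≡ 42;  42^2 ≡ 175;  42^113 ≡ 226;  42^226 ≡ 1.
Smallest exponent giving 1 is 226.

226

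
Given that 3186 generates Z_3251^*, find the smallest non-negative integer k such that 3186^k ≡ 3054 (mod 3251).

1008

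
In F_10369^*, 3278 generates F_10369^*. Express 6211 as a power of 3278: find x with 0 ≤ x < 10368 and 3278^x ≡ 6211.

419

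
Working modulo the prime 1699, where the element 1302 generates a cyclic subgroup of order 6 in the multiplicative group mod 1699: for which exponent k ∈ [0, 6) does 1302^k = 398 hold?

5

Successive powers of 1302 modulo 1699:
  1302^0=1  1302^1=1302  1302^2=1301  1302^3=1698  1302^4=397  1302^5=398
So 1302^5 ≡ 398 (mod 1699), giving k = 5.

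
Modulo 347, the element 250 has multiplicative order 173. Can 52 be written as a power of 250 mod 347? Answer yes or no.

52 ∈ ⟨250⟩ iff 52^173 ≡ 1 (mod 347), since |⟨250⟩| = 173.
52^173 mod 347 = 1.
Since 1 = 1, 52 lies in the subgroup.

yes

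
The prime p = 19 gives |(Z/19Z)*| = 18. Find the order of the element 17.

9

The order of 17 must divide p − 1 = 18 = 2 · 3^2.
Divisors: 1, 2, 3, 6, 9, 18.
Check each in increasing order: 17^1 ≡ 17;  17^2 ≡ 4;  17^3 ≡ 11;  17^6 ≡ 7;  17^9 ≡ 1.
Smallest exponent giving 1 is 9.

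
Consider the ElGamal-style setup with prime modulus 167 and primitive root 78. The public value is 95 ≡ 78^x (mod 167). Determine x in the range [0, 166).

85

Baby-step giant-step with m = ceil(sqrt(166)) = 13.
Baby table (78^j mod 167 for j=0..12):
  0:1  1:78  2:72  3:105  4:7  5:45  6:3  7:67
  8:49  9:148  10:21  11:135  12:9
Giant step factor: 78^(-13) ≡ 113 (mod 167).
Scan 95·113^i mod 167 for i = 0, 1, …:
  i=0: 95   i=1: 47   i=2: 134   i=3: 112
  i=4: 131   i=5: 107   i=6: 67
Match at i=6, j=7: x = 6·13 + 7 = 85.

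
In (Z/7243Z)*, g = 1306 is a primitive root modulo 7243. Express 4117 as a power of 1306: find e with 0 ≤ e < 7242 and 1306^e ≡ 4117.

599

Baby-step giant-step with m = ceil(sqrt(7242)) = 86.
Baby table (1306^j mod 7243 for j=0..85):
  0:1  1:1306  2:3531  3:4938  4:2758  5:2177  6:3906  7:2164
  8:1414  9:6962  10:2407  11:80  12:3078  13:3  14:3918  15:3350
  16:328  17:1031  18:6531  19:4475  20:6492  21:4242  22:6400  23:7221
  24:240  25:1991  26:9  27:4511  28:2807  29:984  30:3093  31:5107
  32:6182  33:4990  34:5483  35:4714  36:7177  37:720  38:5973  39:27
  40:6290  41:1178  42:2952  43:2036  44:835  45:4060  46:484  47:1963
  48:6899  49:7045  50:2160  51:3433  52:81  53:4384  54:3534  55:1613
  56:6108  57:2505  58:4937  59:1452  60:5889  61:6211  62:6649  63:6480
  64:3056  65:243  66:5909  67:3359  68:4839  69:3838  70:272  71:325
  72:4356  73:3181  74:4147  75:5461  76:4954  77:1925  78:729  79:3241
  80:2834  81:31  82:4271  83:816  84:975  85:5825
Giant step factor: 1306^(-86) ≡ 3442 (mod 7243).
Scan 4117·3442^i mod 7243 for i = 0, 1, …:
  i=0: 4117   i=1: 3406   i=2: 4278   i=3: 7100
  i=4: 318   i=5: 863   i=6: 816
Match at i=6, j=83: e = 6·86 + 83 = 599.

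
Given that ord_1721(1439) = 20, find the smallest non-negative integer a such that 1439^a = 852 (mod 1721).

Successive powers of 1439 modulo 1721:
  1439^0=1  1439^1=1439  1439^2=358  1439^3=583  1439^4=810  1439^5=473
  1439^6=852
So 1439^6 ≡ 852 (mod 1721), giving a = 6.

6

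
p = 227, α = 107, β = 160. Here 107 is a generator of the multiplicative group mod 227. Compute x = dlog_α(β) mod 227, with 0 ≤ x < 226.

166

Baby-step giant-step with m = ceil(sqrt(226)) = 16.
Baby table (107^j mod 227 for j=0..15):
  0:1  1:107  2:99  3:151  4:40  5:194  6:101  7:138
  8:11  9:42  10:181  11:72  12:213  13:91  14:203  15:156
Giant step factor: 107^(-16) ≡ 212 (mod 227).
Scan 160·212^i mod 227 for i = 0, 1, …:
  i=0: 160   i=1: 97   i=2: 134   i=3: 33
  i=4: 186   i=5: 161   i=6: 82   i=7: 132
  i=8: 63   i=9: 190   i=10: 101
Match at i=10, j=6: x = 10·16 + 6 = 166.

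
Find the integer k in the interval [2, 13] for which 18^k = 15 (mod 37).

5

Compute 18^2 mod 37 = 28, then multiply by 18 repeatedly:
  18^2=28  18^3=23  18^4=7  18^5=15
Found 15 at exponent 5.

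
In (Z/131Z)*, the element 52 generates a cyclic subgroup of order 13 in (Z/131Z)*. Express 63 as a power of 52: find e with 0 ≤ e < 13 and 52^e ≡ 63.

12

Successive powers of 52 modulo 131:
  52^0=1  52^1=52  52^2=84  52^3=45  52^4=113  52^5=112
  52^6=60  52^7=107  52^8=62  52^9=80  52^10=99  52^11=39
  52^12=63
So 52^12 ≡ 63 (mod 131), giving e = 12.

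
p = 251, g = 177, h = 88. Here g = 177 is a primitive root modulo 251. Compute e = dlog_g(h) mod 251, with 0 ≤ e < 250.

148

Baby-step giant-step with m = ceil(sqrt(250)) = 16.
Baby table (177^j mod 251 for j=0..15):
  0:1  1:177  2:205  3:141  4:108  5:40  6:52  7:168
  8:118  9:53  10:94  11:72  12:194  13:202  14:112  15:246
Giant step factor: 177^(-16) ≡ 135 (mod 251).
Scan 88·135^i mod 251 for i = 0, 1, …:
  i=0: 88   i=1: 83   i=2: 161   i=3: 149
  i=4: 35   i=5: 207   i=6: 84   i=7: 45
  i=8: 51   i=9: 108
Match at i=9, j=4: e = 9·16 + 4 = 148.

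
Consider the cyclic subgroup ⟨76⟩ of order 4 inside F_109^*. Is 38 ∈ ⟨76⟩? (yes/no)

no

38 ∈ ⟨76⟩ iff 38^4 ≡ 1 (mod 109), since |⟨76⟩| = 4.
38^4 mod 109 = 75.
Since 75 ≠ 1, 38 does not lie in the subgroup.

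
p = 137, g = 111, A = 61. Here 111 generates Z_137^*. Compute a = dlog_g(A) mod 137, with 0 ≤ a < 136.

Baby-step giant-step with m = ceil(sqrt(136)) = 12.
Baby table (111^j mod 137 for j=0..11):
  0:1  1:111  2:128  3:97  4:81  5:86  6:93  7:48
  8:122  9:116  10:135  11:52
Giant step factor: 111^(-12) ≡ 99 (mod 137).
Scan 61·99^i mod 137 for i = 0, 1, …:
  i=0: 61   i=1: 11   i=2: 130   i=3: 129
  i=4: 30   i=5: 93
Match at i=5, j=6: a = 5·12 + 6 = 66.

66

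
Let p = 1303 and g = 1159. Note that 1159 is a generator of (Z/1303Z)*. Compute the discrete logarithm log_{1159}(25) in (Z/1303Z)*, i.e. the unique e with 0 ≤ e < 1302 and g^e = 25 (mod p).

Baby-step giant-step with m = ceil(sqrt(1302)) = 37.
Baby table (1159^j mod 1303 for j=0..36):
  0:1  1:1159  2:1191  3:492  4:817  5:925  6:1009  7:640
  8:353  9:1288  10:857  11:377  12:438  13:775  14:458  15:501
  16:824  17:1220  18:225  19:175  20:860  21:1248  22:102  23:948
  24:303  25:670  26:1245  27:534  28:1284  29:130  30:825  31:1076
  32:113  33:667  34:374  35:870  36:1111
Giant step factor: 1159^(-37) ≡ 1271 (mod 1303).
Scan 25·1271^i mod 1303 for i = 0, 1, …:
  i=0: 25   i=1: 503   i=2: 843   i=3: 387
  i=4: 646   i=5: 176   i=6: 883   i=7: 410
  i=8: 1213   i=9: 274   i=10: 353
Match at i=10, j=8: e = 10·37 + 8 = 378.

378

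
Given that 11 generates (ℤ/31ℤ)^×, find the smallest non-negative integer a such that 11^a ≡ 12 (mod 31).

23

Successive powers of 11 modulo 31:
  11^0=1  11^1=11  11^2=28  11^3=29  11^4=9  11^5=6
  11^6=4  11^7=13  11^8=19  11^9=23  11^10=5  11^11=24
  11^12=16  11^13=21  11^14=14  11^15=30  11^16=20  11^17=3
  11^18=2  11^19=22  11^20=25  11^21=27  11^22=18  11^23=12
So 11^23 ≡ 12 (mod 31), giving a = 23.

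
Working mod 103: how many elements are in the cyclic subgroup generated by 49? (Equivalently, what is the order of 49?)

The order of 49 must divide p − 1 = 102 = 2 · 3 · 17.
Divisors: 1, 2, 3, 6, 17, 34, 51, 102.
Check each in increasing order: 49^1 ≡ 49;  49^2 ≡ 32;  49^3 ≡ 23;  49^6 ≡ 14;  49^17 ≡ 56;  49^34 ≡ 46;  49^51 ≡ 1.
Smallest exponent giving 1 is 51.

51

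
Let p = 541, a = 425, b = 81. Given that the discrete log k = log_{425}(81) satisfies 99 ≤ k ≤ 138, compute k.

136

Compute 425^99 mod 541 = 512, then multiply by 425 repeatedly:
  425^99=512  425^100=118  425^101=378  425^102=514  425^103=427
  425^104=240  425^105=292  425^106=211  425^107=410  425^108=48
  425^109=383  425^110=475  425^111=82  425^112=226  425^113=293
  425^114=95  425^115=341  425^116=478  425^117=275  425^118=19
  425^119=501  425^120=312  425^121=55  425^122=112  425^123=533
  425^124=387  425^125=11  425^126=347  425^127=323  425^128=402
  425^129=435  425^130=394  425^131=281  425^132=405  425^133=87
  425^134=187  425^135=489  425^136=81
Found 81 at exponent 136.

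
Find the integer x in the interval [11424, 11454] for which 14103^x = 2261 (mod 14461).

Compute 14103^11424 mod 14461 = 2705, then multiply by 14103 repeatedly:
  14103^11424=2705  14103^11425=497  14103^11426=10067  14103^11427=11264  14103^11428=2107
  14103^11429=12127  14103^11430=11295  14103^11431=5470  14103^11432=8436  14103^11433=2261
Found 2261 at exponent 11433.

11433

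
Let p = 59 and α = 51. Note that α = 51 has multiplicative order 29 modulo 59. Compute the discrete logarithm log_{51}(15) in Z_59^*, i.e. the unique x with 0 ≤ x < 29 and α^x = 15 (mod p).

9

Successive powers of 51 modulo 59:
  51^0=1  51^1=51  51^2=5  51^3=19  51^4=25  51^5=36
  51^6=7  51^7=3  51^8=35  51^9=15
So 51^9 ≡ 15 (mod 59), giving x = 9.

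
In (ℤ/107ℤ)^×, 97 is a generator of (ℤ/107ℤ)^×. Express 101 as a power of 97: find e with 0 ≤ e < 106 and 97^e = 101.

60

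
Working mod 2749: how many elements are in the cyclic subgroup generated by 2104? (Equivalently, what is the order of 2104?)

687

The order of 2104 must divide p − 1 = 2748 = 2^2 · 3 · 229.
Divisors: 1, 2, 3, 4, 6, 12, 229, 458, 687, 916, 1374, 2748.
Check each in increasing order: 2104^1 ≡ 2104;  2104^2 ≡ 926;  2104^3 ≡ 2012;  2104^4 ≡ 2537;  2104^6 ≡ 1616;  2104^12 ≡ 2655;  2104^229 ≡ 595;  2104^458 ≡ 2153;  2104^687 ≡ 1.
Smallest exponent giving 1 is 687.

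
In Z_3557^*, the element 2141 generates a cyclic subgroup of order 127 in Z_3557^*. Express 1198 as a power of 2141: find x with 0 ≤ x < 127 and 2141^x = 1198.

58

Baby-step giant-step with m = ceil(sqrt(127)) = 12.
Baby table (2141^j mod 3557 for j=0..11):
  0:1  1:2141  2:2465  3:2534  4:869  5:218  6:771  7:263
  8:1077  9:921  10:1283  11:899
Giant step factor: 2141^(-12) ≡ 3498 (mod 3557).
Scan 1198·3498^i mod 3557 for i = 0, 1, …:
  i=0: 1198   i=1: 458   i=2: 1434   i=3: 762
  i=4: 1283
Match at i=4, j=10: x = 4·12 + 10 = 58.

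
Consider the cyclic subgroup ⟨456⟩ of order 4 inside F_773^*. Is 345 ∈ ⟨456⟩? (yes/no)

no

345 ∈ ⟨456⟩ iff 345^4 ≡ 1 (mod 773), since |⟨456⟩| = 4.
345^4 mod 773 = 289.
Since 289 ≠ 1, 345 does not lie in the subgroup.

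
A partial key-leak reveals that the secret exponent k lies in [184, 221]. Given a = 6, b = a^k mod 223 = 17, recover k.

Compute 6^184 mod 223 = 81, then multiply by 6 repeatedly:
  6^184=81  6^185=40  6^186=17
Found 17 at exponent 186.

186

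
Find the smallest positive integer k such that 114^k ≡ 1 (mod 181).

The order of 114 must divide p − 1 = 180 = 2^2 · 3^2 · 5.
Divisors: 1, 2, 3, 4, 5, 6, 9, 10, 12, 15, 18, 20, 30, 36, 45, 60, 90, 180.
Check each in increasing order: 114^1 ≡ 114;  114^2 ≡ 145;  114^3 ≡ 59;  114^4 ≡ 29;  114^5 ≡ 48;  114^6 ≡ 42;  114^9 ≡ 125;  114^10 ≡ 132;  114^12 ≡ 135;  114^15 ≡ 1.
Smallest exponent giving 1 is 15.

15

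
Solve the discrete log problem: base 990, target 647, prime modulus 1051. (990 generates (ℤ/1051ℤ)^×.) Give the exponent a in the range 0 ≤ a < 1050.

Baby-step giant-step with m = ceil(sqrt(1050)) = 33.
Baby table (990^j mod 1051 for j=0..32):
  0:1  1:990  2:568  3:35  4:1018  5:962  6:174  7:947
  8:38  9:835  10:564  11:279  12:848  13:822  14:306  15:252
  16:393  17:200  18:412  19:92  20:694  21:757  22:67  23:117
  24:220  25:243  26:942  27:343  28:97  29:389  30:444  31:242
  32:1003
Giant step factor: 990^(-33) ≡ 355 (mod 1051).
Scan 647·355^i mod 1051 for i = 0, 1, …:
  i=0: 647   i=1: 567   i=2: 544   i=3: 787
  i=4: 870   i=5: 907   i=6: 379   i=7: 17
  i=8: 780   i=9: 487     …   i=24: 278
  i=25: 947
Match at i=25, j=7: a = 25·33 + 7 = 832.

832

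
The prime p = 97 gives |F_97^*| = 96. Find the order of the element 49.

The order of 49 must divide p − 1 = 96 = 2^5 · 3.
Divisors: 1, 2, 3, 4, 6, 8, 12, 16, 24, 32, 48, 96.
Check each in increasing order: 49^1 ≡ 49;  49^2 ≡ 73;  49^3 ≡ 85;  49^4 ≡ 91;  49^6 ≡ 47;  49^8 ≡ 36;  49^12 ≡ 75;  49^16 ≡ 35;  49^24 ≡ 96;  49^32 ≡ 61;  49^48 ≡ 1.
Smallest exponent giving 1 is 48.

48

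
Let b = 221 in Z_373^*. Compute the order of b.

31

The order of 221 must divide p − 1 = 372 = 2^2 · 3 · 31.
Divisors: 1, 2, 3, 4, 6, 12, 31, 62, 93, 124, 186, 372.
Check each in increasing order: 221^1 ≡ 221;  221^2 ≡ 351;  221^3 ≡ 360;  221^4 ≡ 111;  221^6 ≡ 169;  221^12 ≡ 213;  221^31 ≡ 1.
Smallest exponent giving 1 is 31.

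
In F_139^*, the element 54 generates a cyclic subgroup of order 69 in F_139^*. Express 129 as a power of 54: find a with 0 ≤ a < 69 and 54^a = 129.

48

Baby-step giant-step with m = ceil(sqrt(69)) = 9.
Baby table (54^j mod 139 for j=0..8):
  0:1  1:54  2:136  3:116  4:9  5:69  6:112  7:71
  8:81
Giant step factor: 54^(-9) ≡ 77 (mod 139).
Scan 129·77^i mod 139 for i = 0, 1, …:
  i=0: 129   i=1: 64   i=2: 63   i=3: 125
  i=4: 34   i=5: 116
Match at i=5, j=3: a = 5·9 + 3 = 48.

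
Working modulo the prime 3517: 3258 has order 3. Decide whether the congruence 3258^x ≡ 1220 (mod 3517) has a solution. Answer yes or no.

1220 ∈ ⟨3258⟩ iff 1220^3 ≡ 1 (mod 3517), since |⟨3258⟩| = 3.
1220^3 mod 3517 = 3315.
Since 3315 ≠ 1, 1220 does not lie in the subgroup.

no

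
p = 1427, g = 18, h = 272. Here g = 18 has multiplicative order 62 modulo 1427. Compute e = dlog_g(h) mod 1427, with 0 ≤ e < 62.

18

Successive powers of 18 modulo 1427:
  18^0=1  18^1=18  18^2=324  18^3=124  18^4=805  18^5=220
  18^6=1106  18^7=1357  18^8=167  18^9=152  18^10=1309  18^11=730
  18^12=297  18^13=1065  18^14=619  18^15=1153  18^16=776  18^17=1125
  18^18=272
So 18^18 ≡ 272 (mod 1427), giving e = 18.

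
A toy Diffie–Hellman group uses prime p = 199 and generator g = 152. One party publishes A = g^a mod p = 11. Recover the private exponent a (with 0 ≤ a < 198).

Baby-step giant-step with m = ceil(sqrt(198)) = 15.
Baby table (152^j mod 199 for j=0..14):
  0:1  1:152  2:20  3:55  4:2  5:105  6:40  7:110
  8:4  9:11  10:80  11:21  12:8  13:22  14:160
Giant step factor: 152^(-15) ≡ 109 (mod 199).
Scan 11·109^i mod 199 for i = 0, 1, …:
  i=0: 11
Match at i=0, j=9: a = 0·15 + 9 = 9.

9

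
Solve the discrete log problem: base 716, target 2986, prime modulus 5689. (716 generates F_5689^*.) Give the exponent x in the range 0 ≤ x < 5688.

5662

Baby-step giant-step with m = ceil(sqrt(5688)) = 76.
Baby table (716^j mod 5689 for j=0..75):
  0:1  1:716  2:646  3:1727  4:2019  5:598  6:1493  7:5145
  8:3037  9:1294  10:4886  11:5330  12:4650  13:1335  14:108  15:3371
  16:1500  17:4468  18:1870  19:2005  20:1952  21:3827  22:3723  23:3216
  24:4300  25:1051  26:1568  27:1955  28:286  29:5661  30:2708  31:4668
  32:2845  33:358  34:323  35:3708  36:3854  37:299  38:3591  39:5417
  40:4363  41:647  42:2443  43:2665  44:2325  45:3512  46:54  47:4530
  48:750  49:2234  50:935  51:3847  52:976  53:4758  54:4706  55:1608
  56:2150  57:3370  58:784  59:3822  60:143  61:5675  62:1354  63:2334
  64:4267  65:179  66:3006  67:1854  68:1927  69:2994  70:4640  71:5553
  72:5026  73:3168  74:4066  75:4177
Giant step factor: 716^(-76) ≡ 4238 (mod 5689).
Scan 2986·4238^i mod 5689 for i = 0, 1, …:
  i=0: 2986   i=1: 2332   i=2: 1223   i=3: 395
  i=4: 1444   i=5: 3997   i=6: 3133   i=7: 5217
  i=8: 2192   i=9: 5248     …   i=73: 1656
  i=74: 3591
Match at i=74, j=38: x = 74·76 + 38 = 5662.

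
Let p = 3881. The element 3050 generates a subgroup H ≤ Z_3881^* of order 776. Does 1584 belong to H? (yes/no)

yes

1584 ∈ ⟨3050⟩ iff 1584^776 ≡ 1 (mod 3881), since |⟨3050⟩| = 776.
1584^776 mod 3881 = 1.
Since 1 = 1, 1584 lies in the subgroup.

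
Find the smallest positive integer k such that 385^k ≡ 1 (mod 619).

618

The order of 385 must divide p − 1 = 618 = 2 · 3 · 103.
Divisors: 1, 2, 3, 6, 103, 206, 309, 618.
Check each in increasing order: 385^1 ≡ 385;  385^2 ≡ 284;  385^3 ≡ 396;  385^6 ≡ 209;  385^103 ≡ 367;  385^206 ≡ 366;  385^309 ≡ 618;  385^618 ≡ 1.
Smallest exponent giving 1 is 618.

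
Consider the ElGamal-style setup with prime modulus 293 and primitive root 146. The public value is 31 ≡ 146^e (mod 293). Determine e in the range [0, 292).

Baby-step giant-step with m = ceil(sqrt(292)) = 18.
Baby table (146^j mod 293 for j=0..17):
  0:1  1:146  2:220  3:183  4:55  5:119  6:87  7:103
  8:95  9:99  10:97  11:98  12:244  13:171  14:61  15:116
  16:235  17:29
Giant step factor: 146^(-18) ≡ 202 (mod 293).
Scan 31·202^i mod 293 for i = 0, 1, …:
  i=0: 31   i=1: 109   i=2: 43   i=3: 189
  i=4: 88   i=5: 196   i=6: 37   i=7: 149
  i=8: 212   i=9: 46   i=10: 209   i=11: 26
  i=12: 271   i=13: 244
Match at i=13, j=12: e = 13·18 + 12 = 246.

246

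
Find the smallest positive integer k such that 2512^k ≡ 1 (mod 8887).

2962

The order of 2512 must divide p − 1 = 8886 = 2 · 3 · 1481.
Divisors: 1, 2, 3, 6, 1481, 2962, 4443, 8886.
Check each in increasing order: 2512^1 ≡ 2512;  2512^2 ≡ 374;  2512^3 ≡ 6353;  2512^6 ≡ 4742;  2512^1481 ≡ 8886;  2512^2962 ≡ 1.
Smallest exponent giving 1 is 2962.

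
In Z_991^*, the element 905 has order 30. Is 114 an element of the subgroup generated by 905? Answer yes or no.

yes

114 ∈ ⟨905⟩ iff 114^30 ≡ 1 (mod 991), since |⟨905⟩| = 30.
114^30 mod 991 = 1.
Since 1 = 1, 114 lies in the subgroup.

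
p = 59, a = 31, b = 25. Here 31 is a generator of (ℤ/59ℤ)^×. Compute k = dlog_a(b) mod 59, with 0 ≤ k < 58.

18

Successive powers of 31 modulo 59:
  31^0=1  31^1=31  31^2=17  31^3=55  31^4=53  31^5=50
  31^6=16  31^7=24  31^8=36  31^9=54  31^10=22  31^11=33
  31^12=20  31^13=30  31^14=45  31^15=38  31^16=57  31^17=56
  31^18=25
So 31^18 ≡ 25 (mod 59), giving k = 18.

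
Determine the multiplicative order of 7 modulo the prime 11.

The order of 7 must divide p − 1 = 10 = 2 · 5.
Divisors: 1, 2, 5, 10.
Check each in increasing order: 7^1 ≡ 7;  7^2 ≡ 5;  7^5 ≡ 10;  7^10 ≡ 1.
Smallest exponent giving 1 is 10.

10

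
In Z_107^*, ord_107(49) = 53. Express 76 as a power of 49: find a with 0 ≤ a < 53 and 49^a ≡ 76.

49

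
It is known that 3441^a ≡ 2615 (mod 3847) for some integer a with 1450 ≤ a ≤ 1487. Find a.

1456

Compute 3441^1450 mod 3847 = 2100, then multiply by 3441 repeatedly:
  3441^1450=2100  3441^1451=1434  3441^1452=2540  3441^1453=3603  3441^1454=2889
  3441^1455=401  3441^1456=2615
Found 2615 at exponent 1456.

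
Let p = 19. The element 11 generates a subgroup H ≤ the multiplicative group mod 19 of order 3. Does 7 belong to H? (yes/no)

yes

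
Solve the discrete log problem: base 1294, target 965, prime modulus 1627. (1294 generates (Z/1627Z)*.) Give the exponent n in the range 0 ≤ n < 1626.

Baby-step giant-step with m = ceil(sqrt(1626)) = 41.
Baby table (1294^j mod 1627 for j=0..40):
  0:1  1:1294  2:253  3:355  4:556  5:330  6:746  7:513
  8:6  9:1256  10:1518  11:503  12:82  13:353  14:1222  15:1451
  16:36  17:1028  18:973  19:1391  20:492  21:491  22:824  23:571
  24:216  25:1287  26:957  27:211  28:1325  29:1319  30:63  31:172
  32:1296  33:1214  34:861  35:1266  36:1442  37:1406  38:378  39:1032
  40:1268
Giant step factor: 1294^(-41) ≡ 564 (mod 1627).
Scan 965·564^i mod 1627 for i = 0, 1, …:
  i=0: 965   i=1: 842   i=2: 1431   i=3: 92
  i=4: 1451
Match at i=4, j=15: n = 4·41 + 15 = 179.

179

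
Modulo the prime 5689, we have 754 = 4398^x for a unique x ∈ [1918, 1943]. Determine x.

1941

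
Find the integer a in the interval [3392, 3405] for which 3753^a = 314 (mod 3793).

3392

Compute 3753^3392 mod 3793 = 314, then multiply by 3753 repeatedly:
  3753^3392=314
Found 314 at exponent 3392.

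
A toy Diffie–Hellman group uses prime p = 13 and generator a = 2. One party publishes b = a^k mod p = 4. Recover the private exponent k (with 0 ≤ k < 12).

2

Successive powers of 2 modulo 13:
  2^0=1  2^1=2  2^2=4
So 2^2 ≡ 4 (mod 13), giving k = 2.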